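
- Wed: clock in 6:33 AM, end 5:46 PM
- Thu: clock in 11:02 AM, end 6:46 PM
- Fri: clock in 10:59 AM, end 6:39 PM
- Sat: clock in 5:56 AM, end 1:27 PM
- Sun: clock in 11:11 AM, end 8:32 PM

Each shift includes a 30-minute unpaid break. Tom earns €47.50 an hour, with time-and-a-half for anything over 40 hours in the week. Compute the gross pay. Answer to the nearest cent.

Wed: 6:33 AM–5:46 PM = 11 h 13 min; less 30 min break → 10 h 43 min
Thu: 11:02 AM–6:46 PM = 7 h 44 min; less 30 min break → 7 h 14 min
Fri: 10:59 AM–6:39 PM = 7 h 40 min; less 30 min break → 7 h 10 min
Sat: 5:56 AM–1:27 PM = 7 h 31 min; less 30 min break → 7 h 1 min
Sun: 11:11 AM–8:32 PM = 9 h 21 min; less 30 min break → 8 h 51 min
Total worked: 40 h 59 min = 2459 min.
Regular 40 h 0 min = 2400 min at €47.50/h; overtime 0 h 59 min = 59 min at €71.25/h.
Pay = (2400 × €47.50 + 59 × €71.25) ÷ 60 = €1970.06.

€1970.06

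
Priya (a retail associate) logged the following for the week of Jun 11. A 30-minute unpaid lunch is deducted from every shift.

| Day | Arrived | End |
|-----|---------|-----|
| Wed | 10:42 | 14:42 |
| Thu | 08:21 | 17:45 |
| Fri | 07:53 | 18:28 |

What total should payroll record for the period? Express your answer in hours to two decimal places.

Wed: 10:42–14:42 = 4 h 0 min; less 30 min break → 3 h 30 min
Thu: 08:21–17:45 = 9 h 24 min; less 30 min break → 8 h 54 min
Fri: 07:53–18:28 = 10 h 35 min; less 30 min break → 10 h 5 min
Total: 3 h 30 min + 8 h 54 min + 10 h 5 min = 22 h 29 min.

22.48 hours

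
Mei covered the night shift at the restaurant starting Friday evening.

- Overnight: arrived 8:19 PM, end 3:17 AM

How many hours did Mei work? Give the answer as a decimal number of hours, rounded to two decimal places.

Overnight: 8:19 PM → midnight = 3 h 41 min; midnight → 3:17 AM = 3 h 17 min; span 6 h 58 min

6.97 hours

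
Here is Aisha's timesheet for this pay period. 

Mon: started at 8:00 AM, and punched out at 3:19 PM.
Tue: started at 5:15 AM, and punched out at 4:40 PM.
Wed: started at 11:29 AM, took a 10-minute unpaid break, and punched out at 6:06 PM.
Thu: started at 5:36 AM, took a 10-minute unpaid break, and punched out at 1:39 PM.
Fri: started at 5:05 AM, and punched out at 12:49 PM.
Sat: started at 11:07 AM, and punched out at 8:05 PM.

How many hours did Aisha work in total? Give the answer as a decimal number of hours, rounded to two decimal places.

49.77 hours

Mon: 8:00 AM–3:19 PM = 7 h 19 min
Tue: 5:15 AM–4:40 PM = 11 h 25 min
Wed: 11:29 AM–6:06 PM = 6 h 37 min; less 10 min break → 6 h 27 min
Thu: 5:36 AM–1:39 PM = 8 h 3 min; less 10 min break → 7 h 53 min
Fri: 5:05 AM–12:49 PM = 7 h 44 min
Sat: 11:07 AM–8:05 PM = 8 h 58 min
Total: 7 h 19 min + 11 h 25 min + 6 h 27 min + 7 h 53 min + 7 h 44 min + 8 h 58 min = 49 h 46 min.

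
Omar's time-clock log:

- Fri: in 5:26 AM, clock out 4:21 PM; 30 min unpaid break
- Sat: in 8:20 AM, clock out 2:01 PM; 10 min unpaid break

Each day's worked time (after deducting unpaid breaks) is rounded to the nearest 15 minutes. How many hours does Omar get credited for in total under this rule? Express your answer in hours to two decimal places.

16.00 hours

Fri: 5:26 AM–4:21 PM = 10 h 55 min − 30 min = 10 h 25 min → rounds to 10 h 30 min
Sat: 8:20 AM–2:01 PM = 5 h 41 min − 10 min = 5 h 31 min → rounds to 5 h 30 min
Total credited: 16 h 0 min.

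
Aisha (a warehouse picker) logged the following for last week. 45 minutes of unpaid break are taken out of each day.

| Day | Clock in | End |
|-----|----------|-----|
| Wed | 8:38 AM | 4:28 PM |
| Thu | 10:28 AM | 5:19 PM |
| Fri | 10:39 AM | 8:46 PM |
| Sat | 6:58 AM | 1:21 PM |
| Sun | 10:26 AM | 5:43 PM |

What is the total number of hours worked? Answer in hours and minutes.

34 h 43 min

Wed: 8:38 AM–4:28 PM = 7 h 50 min; less 45 min break → 7 h 5 min
Thu: 10:28 AM–5:19 PM = 6 h 51 min; less 45 min break → 6 h 6 min
Fri: 10:39 AM–8:46 PM = 10 h 7 min; less 45 min break → 9 h 22 min
Sat: 6:58 AM–1:21 PM = 6 h 23 min; less 45 min break → 5 h 38 min
Sun: 10:26 AM–5:43 PM = 7 h 17 min; less 45 min break → 6 h 32 min
Total: 7 h 5 min + 6 h 6 min + 9 h 22 min + 5 h 38 min + 6 h 32 min = 34 h 43 min.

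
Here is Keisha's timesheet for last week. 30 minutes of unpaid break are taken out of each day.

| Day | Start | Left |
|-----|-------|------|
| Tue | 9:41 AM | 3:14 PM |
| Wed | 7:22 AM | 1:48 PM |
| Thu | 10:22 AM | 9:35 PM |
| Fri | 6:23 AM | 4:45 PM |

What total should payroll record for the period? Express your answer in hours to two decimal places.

31.57 hours

Tue: 9:41 AM–3:14 PM = 5 h 33 min; less 30 min break → 5 h 3 min
Wed: 7:22 AM–1:48 PM = 6 h 26 min; less 30 min break → 5 h 56 min
Thu: 10:22 AM–9:35 PM = 11 h 13 min; less 30 min break → 10 h 43 min
Fri: 6:23 AM–4:45 PM = 10 h 22 min; less 30 min break → 9 h 52 min
Total: 5 h 3 min + 5 h 56 min + 10 h 43 min + 9 h 52 min = 31 h 34 min.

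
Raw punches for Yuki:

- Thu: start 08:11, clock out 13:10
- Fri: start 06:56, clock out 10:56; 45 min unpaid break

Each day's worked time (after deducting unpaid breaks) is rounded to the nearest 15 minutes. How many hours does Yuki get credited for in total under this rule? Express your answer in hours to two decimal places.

Thu: 08:11–13:10 = 4 h 59 min → rounds to 5 h 0 min
Fri: 06:56–10:56 = 4 h 0 min − 45 min = 3 h 15 min → rounds to 3 h 15 min
Total credited: 8 h 15 min.

8.25 hours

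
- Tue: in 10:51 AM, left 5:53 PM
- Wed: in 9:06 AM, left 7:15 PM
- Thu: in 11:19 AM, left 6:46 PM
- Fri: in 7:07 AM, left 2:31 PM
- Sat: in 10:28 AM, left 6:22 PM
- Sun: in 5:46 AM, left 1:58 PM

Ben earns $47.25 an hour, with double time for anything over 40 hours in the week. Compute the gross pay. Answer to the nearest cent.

Tue: 10:51 AM–5:53 PM = 7 h 2 min
Wed: 9:06 AM–7:15 PM = 10 h 9 min
Thu: 11:19 AM–6:46 PM = 7 h 27 min
Fri: 7:07 AM–2:31 PM = 7 h 24 min
Sat: 10:28 AM–6:22 PM = 7 h 54 min
Sun: 5:46 AM–1:58 PM = 8 h 12 min
Total worked: 48 h 8 min = 2888 min.
Regular 40 h 0 min = 2400 min at $47.25/h; overtime 8 h 8 min = 488 min at $94.50/h.
Pay = (2400 × $47.25 + 488 × $94.50) ÷ 60 = $2658.60.

$2658.60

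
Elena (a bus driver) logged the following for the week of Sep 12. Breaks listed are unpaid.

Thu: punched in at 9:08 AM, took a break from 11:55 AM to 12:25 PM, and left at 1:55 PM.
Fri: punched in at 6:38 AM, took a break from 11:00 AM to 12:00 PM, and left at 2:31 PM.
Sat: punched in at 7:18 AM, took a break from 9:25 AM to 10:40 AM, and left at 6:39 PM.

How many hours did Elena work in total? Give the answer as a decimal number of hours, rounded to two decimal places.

Thu: 9:08 AM–1:55 PM = 4 h 47 min; less 30 min break → 4 h 17 min
Fri: 6:38 AM–2:31 PM = 7 h 53 min; less 60 min break → 6 h 53 min
Sat: 7:18 AM–6:39 PM = 11 h 21 min; less 75 min break → 10 h 6 min
Total: 4 h 17 min + 6 h 53 min + 10 h 6 min = 21 h 16 min.

21.27 hours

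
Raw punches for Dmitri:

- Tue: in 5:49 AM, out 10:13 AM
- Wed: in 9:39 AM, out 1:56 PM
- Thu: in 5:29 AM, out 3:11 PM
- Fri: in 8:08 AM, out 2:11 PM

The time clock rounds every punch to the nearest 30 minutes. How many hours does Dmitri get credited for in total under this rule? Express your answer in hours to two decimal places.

24.00 hours

Tue: in 5:49 AM→6:00 AM, out 10:13 AM→10:00 AM; 4 h 0 min
Wed: in 9:39 AM→9:30 AM, out 1:56 PM→2:00 PM; 4 h 30 min
Thu: in 5:29 AM→5:30 AM, out 3:11 PM→3:00 PM; 9 h 30 min
Fri: in 8:08 AM→8:00 AM, out 2:11 PM→2:00 PM; 6 h 0 min
Total credited: 24 h 0 min.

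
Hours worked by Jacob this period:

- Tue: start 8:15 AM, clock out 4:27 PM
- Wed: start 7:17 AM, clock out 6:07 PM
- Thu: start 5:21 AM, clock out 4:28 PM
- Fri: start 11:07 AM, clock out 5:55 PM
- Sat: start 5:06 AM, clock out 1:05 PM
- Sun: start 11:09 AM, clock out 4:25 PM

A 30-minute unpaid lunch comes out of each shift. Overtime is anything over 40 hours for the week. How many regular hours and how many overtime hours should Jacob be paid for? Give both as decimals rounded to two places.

Tue: 8:15 AM–4:27 PM = 8 h 12 min; less 30 min break → 7 h 42 min
Wed: 7:17 AM–6:07 PM = 10 h 50 min; less 30 min break → 10 h 20 min
Thu: 5:21 AM–4:28 PM = 11 h 7 min; less 30 min break → 10 h 37 min
Fri: 11:07 AM–5:55 PM = 6 h 48 min; less 30 min break → 6 h 18 min
Sat: 5:06 AM–1:05 PM = 7 h 59 min; less 30 min break → 7 h 29 min
Sun: 11:09 AM–4:25 PM = 5 h 16 min; less 30 min break → 4 h 46 min
Total worked: 47 h 12 min = 47.20 h.
Threshold 40 h → overtime 7 h 12 min, regular 40 h 0 min.

Regular 40.00 hours, overtime 7.20 hours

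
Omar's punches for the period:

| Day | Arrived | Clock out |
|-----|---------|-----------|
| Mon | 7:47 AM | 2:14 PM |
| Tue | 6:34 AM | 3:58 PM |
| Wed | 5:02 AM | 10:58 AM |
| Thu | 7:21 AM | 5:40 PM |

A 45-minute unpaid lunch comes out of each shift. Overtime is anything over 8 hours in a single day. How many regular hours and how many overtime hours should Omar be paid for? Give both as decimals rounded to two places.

Regular 26.88 hours, overtime 2.22 hours

Mon: 7:47 AM–2:14 PM = 6 h 27 min; less 45 min break → 5 h 42 min
Tue: 6:34 AM–3:58 PM = 9 h 24 min; less 45 min break → 8 h 39 min
Wed: 5:02 AM–10:58 AM = 5 h 56 min; less 45 min break → 5 h 11 min
Thu: 7:21 AM–5:40 PM = 10 h 19 min; less 45 min break → 9 h 34 min
Mon reg 5 h 42 min / OT 0 h 0 min; Tue reg 8 h 0 min / OT 0 h 39 min; Wed reg 5 h 11 min / OT 0 h 0 min; Thu reg 8 h 0 min / OT 1 h 34 min.
Totals: regular 26 h 53 min, overtime 2 h 13 min.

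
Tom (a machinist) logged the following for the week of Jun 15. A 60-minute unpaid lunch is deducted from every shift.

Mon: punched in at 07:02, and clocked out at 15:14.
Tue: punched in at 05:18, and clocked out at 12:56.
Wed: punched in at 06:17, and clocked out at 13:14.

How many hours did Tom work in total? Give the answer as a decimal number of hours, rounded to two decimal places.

Mon: 07:02–15:14 = 8 h 12 min; less 60 min break → 7 h 12 min
Tue: 05:18–12:56 = 7 h 38 min; less 60 min break → 6 h 38 min
Wed: 06:17–13:14 = 6 h 57 min; less 60 min break → 5 h 57 min
Total: 7 h 12 min + 6 h 38 min + 5 h 57 min = 19 h 47 min.

19.78 hours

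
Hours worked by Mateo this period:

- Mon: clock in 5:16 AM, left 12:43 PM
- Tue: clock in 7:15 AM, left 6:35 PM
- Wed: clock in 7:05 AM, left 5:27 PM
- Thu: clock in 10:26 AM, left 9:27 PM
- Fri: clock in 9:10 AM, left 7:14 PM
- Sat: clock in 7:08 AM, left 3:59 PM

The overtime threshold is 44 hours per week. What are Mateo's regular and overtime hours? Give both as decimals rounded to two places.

Mon: 5:16 AM–12:43 PM = 7 h 27 min
Tue: 7:15 AM–6:35 PM = 11 h 20 min
Wed: 7:05 AM–5:27 PM = 10 h 22 min
Thu: 10:26 AM–9:27 PM = 11 h 1 min
Fri: 9:10 AM–7:14 PM = 10 h 4 min
Sat: 7:08 AM–3:59 PM = 8 h 51 min
Total worked: 59 h 5 min = 59.08 h.
Threshold 44 h → overtime 15 h 5 min, regular 44 h 0 min.

Regular 44.00 hours, overtime 15.08 hours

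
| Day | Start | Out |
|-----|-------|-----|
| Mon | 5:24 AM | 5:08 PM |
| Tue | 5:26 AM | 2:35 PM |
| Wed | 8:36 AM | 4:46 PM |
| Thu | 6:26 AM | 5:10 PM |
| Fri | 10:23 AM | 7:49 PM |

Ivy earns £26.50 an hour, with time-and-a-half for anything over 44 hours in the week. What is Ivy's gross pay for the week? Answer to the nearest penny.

Mon: 5:24 AM–5:08 PM = 11 h 44 min
Tue: 5:26 AM–2:35 PM = 9 h 9 min
Wed: 8:36 AM–4:46 PM = 8 h 10 min
Thu: 6:26 AM–5:10 PM = 10 h 44 min
Fri: 10:23 AM–7:49 PM = 9 h 26 min
Total worked: 49 h 13 min = 2953 min.
Regular 44 h 0 min = 2640 min at £26.50/h; overtime 5 h 13 min = 313 min at £39.75/h.
Pay = (2640 × £26.50 + 313 × £39.75) ÷ 60 = £1373.36.

£1373.36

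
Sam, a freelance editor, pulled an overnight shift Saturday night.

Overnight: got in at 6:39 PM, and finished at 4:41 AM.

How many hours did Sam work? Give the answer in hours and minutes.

10 h 2 min

Overnight: 6:39 PM → midnight = 5 h 21 min; midnight → 4:41 AM = 4 h 41 min; span 10 h 2 min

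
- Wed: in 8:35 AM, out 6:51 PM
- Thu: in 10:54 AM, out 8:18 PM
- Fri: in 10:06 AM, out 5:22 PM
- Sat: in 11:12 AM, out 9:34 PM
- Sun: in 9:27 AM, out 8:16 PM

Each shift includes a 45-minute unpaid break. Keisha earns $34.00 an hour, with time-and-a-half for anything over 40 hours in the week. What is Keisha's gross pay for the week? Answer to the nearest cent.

$1582.70

Wed: 8:35 AM–6:51 PM = 10 h 16 min; less 45 min break → 9 h 31 min
Thu: 10:54 AM–8:18 PM = 9 h 24 min; less 45 min break → 8 h 39 min
Fri: 10:06 AM–5:22 PM = 7 h 16 min; less 45 min break → 6 h 31 min
Sat: 11:12 AM–9:34 PM = 10 h 22 min; less 45 min break → 9 h 37 min
Sun: 9:27 AM–8:16 PM = 10 h 49 min; less 45 min break → 10 h 4 min
Total worked: 44 h 22 min = 2662 min.
Regular 40 h 0 min = 2400 min at $34.00/h; overtime 4 h 22 min = 262 min at $51.00/h.
Pay = (2400 × $34.00 + 262 × $51.00) ÷ 60 = $1582.70.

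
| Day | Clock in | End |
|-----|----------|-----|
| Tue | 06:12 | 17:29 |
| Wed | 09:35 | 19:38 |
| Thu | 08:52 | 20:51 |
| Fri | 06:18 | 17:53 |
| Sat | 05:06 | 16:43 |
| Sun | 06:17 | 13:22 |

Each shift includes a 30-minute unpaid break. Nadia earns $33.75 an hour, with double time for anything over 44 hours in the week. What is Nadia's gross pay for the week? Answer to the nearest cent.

Tue: 06:12–17:29 = 11 h 17 min; less 30 min break → 10 h 47 min
Wed: 09:35–19:38 = 10 h 3 min; less 30 min break → 9 h 33 min
Thu: 08:52–20:51 = 11 h 59 min; less 30 min break → 11 h 29 min
Fri: 06:18–17:53 = 11 h 35 min; less 30 min break → 11 h 5 min
Sat: 05:06–16:43 = 11 h 37 min; less 30 min break → 11 h 7 min
Sun: 06:17–13:22 = 7 h 5 min; less 30 min break → 6 h 35 min
Total worked: 60 h 36 min = 3636 min.
Regular 44 h 0 min = 2640 min at $33.75/h; overtime 16 h 36 min = 996 min at $67.50/h.
Pay = (2640 × $33.75 + 996 × $67.50) ÷ 60 = $2605.50.

$2605.50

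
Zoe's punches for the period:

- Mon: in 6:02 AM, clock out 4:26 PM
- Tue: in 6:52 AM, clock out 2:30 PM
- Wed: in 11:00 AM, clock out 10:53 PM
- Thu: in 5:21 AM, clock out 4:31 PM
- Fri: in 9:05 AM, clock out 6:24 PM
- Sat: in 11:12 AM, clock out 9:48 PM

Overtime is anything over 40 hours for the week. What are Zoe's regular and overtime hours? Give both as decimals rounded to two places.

Regular 40.00 hours, overtime 21.00 hours

Mon: 6:02 AM–4:26 PM = 10 h 24 min
Tue: 6:52 AM–2:30 PM = 7 h 38 min
Wed: 11:00 AM–10:53 PM = 11 h 53 min
Thu: 5:21 AM–4:31 PM = 11 h 10 min
Fri: 9:05 AM–6:24 PM = 9 h 19 min
Sat: 11:12 AM–9:48 PM = 10 h 36 min
Total worked: 61 h 0 min = 61.00 h.
Threshold 40 h → overtime 21 h 0 min, regular 40 h 0 min.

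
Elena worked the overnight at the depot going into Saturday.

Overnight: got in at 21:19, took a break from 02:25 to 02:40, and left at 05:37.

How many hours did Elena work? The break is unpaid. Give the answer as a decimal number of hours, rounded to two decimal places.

Overnight: 21:19 → midnight = 2 h 41 min; midnight → 05:37 = 5 h 37 min; span 8 h 18 min; less 15 min break → 8 h 3 min

8.05 hours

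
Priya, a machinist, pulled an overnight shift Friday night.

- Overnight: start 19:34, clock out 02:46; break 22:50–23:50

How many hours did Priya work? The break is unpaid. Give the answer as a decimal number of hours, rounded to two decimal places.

Overnight: 19:34 → midnight = 4 h 26 min; midnight → 02:46 = 2 h 46 min; span 7 h 12 min; less 60 min break → 6 h 12 min

6.20 hours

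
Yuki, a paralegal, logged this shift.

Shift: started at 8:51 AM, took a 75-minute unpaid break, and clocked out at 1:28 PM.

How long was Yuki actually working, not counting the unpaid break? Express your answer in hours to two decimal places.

3.37 hours

Shift: 8:51 AM–1:28 PM = 4 h 37 min; less 75 min break → 3 h 22 min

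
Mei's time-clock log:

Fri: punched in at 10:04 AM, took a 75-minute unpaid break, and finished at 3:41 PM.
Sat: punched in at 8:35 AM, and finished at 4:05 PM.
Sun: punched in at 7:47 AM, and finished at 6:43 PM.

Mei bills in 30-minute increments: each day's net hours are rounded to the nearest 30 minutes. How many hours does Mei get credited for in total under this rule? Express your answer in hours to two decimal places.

Fri: 10:04 AM–3:41 PM = 5 h 37 min − 75 min = 4 h 22 min → rounds to 4 h 30 min
Sat: 8:35 AM–4:05 PM = 7 h 30 min → rounds to 7 h 30 min
Sun: 7:47 AM–6:43 PM = 10 h 56 min → rounds to 11 h 0 min
Total credited: 23 h 0 min.

23.00 hours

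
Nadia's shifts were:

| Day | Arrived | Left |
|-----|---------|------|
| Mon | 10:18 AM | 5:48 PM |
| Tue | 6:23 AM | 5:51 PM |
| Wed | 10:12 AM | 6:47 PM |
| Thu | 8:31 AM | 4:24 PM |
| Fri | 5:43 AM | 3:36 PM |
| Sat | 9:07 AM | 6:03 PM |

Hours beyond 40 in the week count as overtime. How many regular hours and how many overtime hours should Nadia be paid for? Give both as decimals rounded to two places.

Regular 40.00 hours, overtime 14.25 hours

Mon: 10:18 AM–5:48 PM = 7 h 30 min
Tue: 6:23 AM–5:51 PM = 11 h 28 min
Wed: 10:12 AM–6:47 PM = 8 h 35 min
Thu: 8:31 AM–4:24 PM = 7 h 53 min
Fri: 5:43 AM–3:36 PM = 9 h 53 min
Sat: 9:07 AM–6:03 PM = 8 h 56 min
Total worked: 54 h 15 min = 54.25 h.
Threshold 40 h → overtime 14 h 15 min, regular 40 h 0 min.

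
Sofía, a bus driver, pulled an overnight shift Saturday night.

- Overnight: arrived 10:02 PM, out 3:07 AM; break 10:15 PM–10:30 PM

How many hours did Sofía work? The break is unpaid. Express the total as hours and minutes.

4 h 50 min

Overnight: 10:02 PM → midnight = 1 h 58 min; midnight → 3:07 AM = 3 h 7 min; span 5 h 5 min; less 15 min break → 4 h 50 min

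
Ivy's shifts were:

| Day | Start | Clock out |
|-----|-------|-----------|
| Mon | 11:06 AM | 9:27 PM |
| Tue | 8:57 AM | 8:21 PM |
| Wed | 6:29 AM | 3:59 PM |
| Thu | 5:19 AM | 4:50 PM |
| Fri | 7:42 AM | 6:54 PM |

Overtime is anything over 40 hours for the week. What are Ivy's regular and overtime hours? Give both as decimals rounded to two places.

Regular 40.00 hours, overtime 13.97 hours

Mon: 11:06 AM–9:27 PM = 10 h 21 min
Tue: 8:57 AM–8:21 PM = 11 h 24 min
Wed: 6:29 AM–3:59 PM = 9 h 30 min
Thu: 5:19 AM–4:50 PM = 11 h 31 min
Fri: 7:42 AM–6:54 PM = 11 h 12 min
Total worked: 53 h 58 min = 53.97 h.
Threshold 40 h → overtime 13 h 58 min, regular 40 h 0 min.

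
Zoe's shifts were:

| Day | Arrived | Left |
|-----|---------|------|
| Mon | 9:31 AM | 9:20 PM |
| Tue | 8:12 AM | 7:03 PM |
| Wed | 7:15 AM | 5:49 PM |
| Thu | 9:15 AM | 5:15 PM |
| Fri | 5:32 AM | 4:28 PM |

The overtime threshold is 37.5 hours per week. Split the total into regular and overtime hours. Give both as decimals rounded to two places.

Mon: 9:31 AM–9:20 PM = 11 h 49 min
Tue: 8:12 AM–7:03 PM = 10 h 51 min
Wed: 7:15 AM–5:49 PM = 10 h 34 min
Thu: 9:15 AM–5:15 PM = 8 h 0 min
Fri: 5:32 AM–4:28 PM = 10 h 56 min
Total worked: 52 h 10 min = 52.17 h.
Threshold 37.5 h → overtime 14 h 40 min, regular 37 h 30 min.

Regular 37.50 hours, overtime 14.67 hours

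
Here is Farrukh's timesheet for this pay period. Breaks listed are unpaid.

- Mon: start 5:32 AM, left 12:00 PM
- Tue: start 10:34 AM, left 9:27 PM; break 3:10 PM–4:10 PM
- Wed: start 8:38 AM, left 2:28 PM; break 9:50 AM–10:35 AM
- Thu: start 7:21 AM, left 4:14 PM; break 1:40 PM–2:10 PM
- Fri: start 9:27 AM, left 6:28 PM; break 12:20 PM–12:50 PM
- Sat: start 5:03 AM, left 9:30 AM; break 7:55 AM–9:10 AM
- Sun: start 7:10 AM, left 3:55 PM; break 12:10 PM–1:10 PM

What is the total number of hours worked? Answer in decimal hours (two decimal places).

Mon: 5:32 AM–12:00 PM = 6 h 28 min
Tue: 10:34 AM–9:27 PM = 10 h 53 min; less 60 min break → 9 h 53 min
Wed: 8:38 AM–2:28 PM = 5 h 50 min; less 45 min break → 5 h 5 min
Thu: 7:21 AM–4:14 PM = 8 h 53 min; less 30 min break → 8 h 23 min
Fri: 9:27 AM–6:28 PM = 9 h 1 min; less 30 min break → 8 h 31 min
Sat: 5:03 AM–9:30 AM = 4 h 27 min; less 75 min break → 3 h 12 min
Sun: 7:10 AM–3:55 PM = 8 h 45 min; less 60 min break → 7 h 45 min
Total: 6 h 28 min + 9 h 53 min + 5 h 5 min + 8 h 23 min + 8 h 31 min + 3 h 12 min + 7 h 45 min = 49 h 17 min.

49.28 hours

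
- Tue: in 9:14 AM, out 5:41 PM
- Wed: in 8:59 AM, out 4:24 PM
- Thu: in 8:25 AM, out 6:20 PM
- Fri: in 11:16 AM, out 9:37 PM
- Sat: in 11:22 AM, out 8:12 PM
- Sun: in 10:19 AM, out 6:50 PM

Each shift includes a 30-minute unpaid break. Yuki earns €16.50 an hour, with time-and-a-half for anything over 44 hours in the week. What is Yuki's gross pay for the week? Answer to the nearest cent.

Tue: 9:14 AM–5:41 PM = 8 h 27 min; less 30 min break → 7 h 57 min
Wed: 8:59 AM–4:24 PM = 7 h 25 min; less 30 min break → 6 h 55 min
Thu: 8:25 AM–6:20 PM = 9 h 55 min; less 30 min break → 9 h 25 min
Fri: 11:16 AM–9:37 PM = 10 h 21 min; less 30 min break → 9 h 51 min
Sat: 11:22 AM–8:12 PM = 8 h 50 min; less 30 min break → 8 h 20 min
Sun: 10:19 AM–6:50 PM = 8 h 31 min; less 30 min break → 8 h 1 min
Total worked: 50 h 29 min = 3029 min.
Regular 44 h 0 min = 2640 min at €16.50/h; overtime 6 h 29 min = 389 min at €24.75/h.
Pay = (2640 × €16.50 + 389 × €24.75) ÷ 60 = €886.46.

€886.46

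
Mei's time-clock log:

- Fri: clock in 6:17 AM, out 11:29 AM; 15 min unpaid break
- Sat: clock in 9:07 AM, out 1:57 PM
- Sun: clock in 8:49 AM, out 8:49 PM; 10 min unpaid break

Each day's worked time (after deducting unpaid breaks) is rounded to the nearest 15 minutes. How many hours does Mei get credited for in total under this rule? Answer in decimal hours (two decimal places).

21.50 hours

Fri: 6:17 AM–11:29 AM = 5 h 12 min − 15 min = 4 h 57 min → rounds to 5 h 0 min
Sat: 9:07 AM–1:57 PM = 4 h 50 min → rounds to 4 h 45 min
Sun: 8:49 AM–8:49 PM = 12 h 0 min − 10 min = 11 h 50 min → rounds to 11 h 45 min
Total credited: 21 h 30 min.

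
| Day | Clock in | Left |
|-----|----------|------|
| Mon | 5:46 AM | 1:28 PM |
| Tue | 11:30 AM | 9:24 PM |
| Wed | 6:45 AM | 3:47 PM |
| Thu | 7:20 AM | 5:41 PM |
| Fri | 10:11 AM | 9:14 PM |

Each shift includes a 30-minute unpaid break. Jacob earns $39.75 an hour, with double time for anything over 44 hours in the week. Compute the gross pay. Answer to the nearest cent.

$1870.90

Mon: 5:46 AM–1:28 PM = 7 h 42 min; less 30 min break → 7 h 12 min
Tue: 11:30 AM–9:24 PM = 9 h 54 min; less 30 min break → 9 h 24 min
Wed: 6:45 AM–3:47 PM = 9 h 2 min; less 30 min break → 8 h 32 min
Thu: 7:20 AM–5:41 PM = 10 h 21 min; less 30 min break → 9 h 51 min
Fri: 10:11 AM–9:14 PM = 11 h 3 min; less 30 min break → 10 h 33 min
Total worked: 45 h 32 min = 2732 min.
Regular 44 h 0 min = 2640 min at $39.75/h; overtime 1 h 32 min = 92 min at $79.50/h.
Pay = (2640 × $39.75 + 92 × $79.50) ÷ 60 = $1870.90.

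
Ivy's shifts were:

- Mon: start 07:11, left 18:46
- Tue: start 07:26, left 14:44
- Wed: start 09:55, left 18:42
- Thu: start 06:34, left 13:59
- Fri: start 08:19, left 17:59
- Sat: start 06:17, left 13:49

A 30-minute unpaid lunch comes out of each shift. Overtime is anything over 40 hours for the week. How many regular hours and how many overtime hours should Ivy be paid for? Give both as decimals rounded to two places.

Regular 40.00 hours, overtime 9.28 hours

Mon: 07:11–18:46 = 11 h 35 min; less 30 min break → 11 h 5 min
Tue: 07:26–14:44 = 7 h 18 min; less 30 min break → 6 h 48 min
Wed: 09:55–18:42 = 8 h 47 min; less 30 min break → 8 h 17 min
Thu: 06:34–13:59 = 7 h 25 min; less 30 min break → 6 h 55 min
Fri: 08:19–17:59 = 9 h 40 min; less 30 min break → 9 h 10 min
Sat: 06:17–13:49 = 7 h 32 min; less 30 min break → 7 h 2 min
Total worked: 49 h 17 min = 49.28 h.
Threshold 40 h → overtime 9 h 17 min, regular 40 h 0 min.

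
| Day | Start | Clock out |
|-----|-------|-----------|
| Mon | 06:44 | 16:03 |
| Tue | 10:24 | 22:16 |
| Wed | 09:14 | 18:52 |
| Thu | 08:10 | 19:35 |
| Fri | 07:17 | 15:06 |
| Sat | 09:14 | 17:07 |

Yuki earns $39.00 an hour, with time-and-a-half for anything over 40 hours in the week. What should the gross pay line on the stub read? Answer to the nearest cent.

Mon: 06:44–16:03 = 9 h 19 min
Tue: 10:24–22:16 = 11 h 52 min
Wed: 09:14–18:52 = 9 h 38 min
Thu: 08:10–19:35 = 11 h 25 min
Fri: 07:17–15:06 = 7 h 49 min
Sat: 09:14–17:07 = 7 h 53 min
Total worked: 57 h 56 min = 3476 min.
Regular 40 h 0 min = 2400 min at $39.00/h; overtime 17 h 56 min = 1076 min at $58.50/h.
Pay = (2400 × $39.00 + 1076 × $58.50) ÷ 60 = $2609.10.

$2609.10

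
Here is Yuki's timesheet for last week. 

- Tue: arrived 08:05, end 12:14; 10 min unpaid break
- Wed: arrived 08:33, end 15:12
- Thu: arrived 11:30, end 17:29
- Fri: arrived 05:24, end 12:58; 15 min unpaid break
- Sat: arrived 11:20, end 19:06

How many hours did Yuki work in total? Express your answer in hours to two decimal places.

31.70 hours

Tue: 08:05–12:14 = 4 h 9 min; less 10 min break → 3 h 59 min
Wed: 08:33–15:12 = 6 h 39 min
Thu: 11:30–17:29 = 5 h 59 min
Fri: 05:24–12:58 = 7 h 34 min; less 15 min break → 7 h 19 min
Sat: 11:20–19:06 = 7 h 46 min
Total: 3 h 59 min + 6 h 39 min + 5 h 59 min + 7 h 19 min + 7 h 46 min = 31 h 42 min.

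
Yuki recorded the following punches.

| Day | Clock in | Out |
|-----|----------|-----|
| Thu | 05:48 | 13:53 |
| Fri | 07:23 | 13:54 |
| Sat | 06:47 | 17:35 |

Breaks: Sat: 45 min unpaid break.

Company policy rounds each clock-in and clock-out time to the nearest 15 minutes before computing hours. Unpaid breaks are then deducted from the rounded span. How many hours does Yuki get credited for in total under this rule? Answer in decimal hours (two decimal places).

24.75 hours

Thu: in 05:48→05:45, out 13:53→14:00; 8 h 15 min
Fri: in 07:23→07:30, out 13:54→14:00; 6 h 30 min
Sat: in 06:47→06:45, out 17:35→17:30; 10 h 45 min − 45 min = 10 h 0 min
Total credited: 24 h 45 min.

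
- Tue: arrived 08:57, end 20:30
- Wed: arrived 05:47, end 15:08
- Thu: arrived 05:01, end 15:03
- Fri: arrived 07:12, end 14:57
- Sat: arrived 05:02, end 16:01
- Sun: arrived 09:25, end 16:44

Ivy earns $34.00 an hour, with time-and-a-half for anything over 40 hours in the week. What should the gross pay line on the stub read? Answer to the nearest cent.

$2226.15

Tue: 08:57–20:30 = 11 h 33 min
Wed: 05:47–15:08 = 9 h 21 min
Thu: 05:01–15:03 = 10 h 2 min
Fri: 07:12–14:57 = 7 h 45 min
Sat: 05:02–16:01 = 10 h 59 min
Sun: 09:25–16:44 = 7 h 19 min
Total worked: 56 h 59 min = 3419 min.
Regular 40 h 0 min = 2400 min at $34.00/h; overtime 16 h 59 min = 1019 min at $51.00/h.
Pay = (2400 × $34.00 + 1019 × $51.00) ÷ 60 = $2226.15.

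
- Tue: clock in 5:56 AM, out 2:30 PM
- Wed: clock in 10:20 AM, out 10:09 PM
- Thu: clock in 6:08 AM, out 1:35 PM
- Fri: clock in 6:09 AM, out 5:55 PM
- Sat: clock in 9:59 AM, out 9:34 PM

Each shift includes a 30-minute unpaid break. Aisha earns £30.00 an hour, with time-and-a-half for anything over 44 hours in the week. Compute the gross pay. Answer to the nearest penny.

£1530.75

Tue: 5:56 AM–2:30 PM = 8 h 34 min; less 30 min break → 8 h 4 min
Wed: 10:20 AM–10:09 PM = 11 h 49 min; less 30 min break → 11 h 19 min
Thu: 6:08 AM–1:35 PM = 7 h 27 min; less 30 min break → 6 h 57 min
Fri: 6:09 AM–5:55 PM = 11 h 46 min; less 30 min break → 11 h 16 min
Sat: 9:59 AM–9:34 PM = 11 h 35 min; less 30 min break → 11 h 5 min
Total worked: 48 h 41 min = 2921 min.
Regular 44 h 0 min = 2640 min at £30.00/h; overtime 4 h 41 min = 281 min at £45.00/h.
Pay = (2640 × £30.00 + 281 × £45.00) ÷ 60 = £1530.75.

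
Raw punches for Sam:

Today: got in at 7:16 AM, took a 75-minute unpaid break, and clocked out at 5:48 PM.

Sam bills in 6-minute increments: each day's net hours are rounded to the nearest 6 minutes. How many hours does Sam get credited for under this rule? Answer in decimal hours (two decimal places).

9.30 hours

Today: 7:16 AM–5:48 PM = 10 h 32 min − 75 min = 9 h 17 min → rounds to 9 h 18 min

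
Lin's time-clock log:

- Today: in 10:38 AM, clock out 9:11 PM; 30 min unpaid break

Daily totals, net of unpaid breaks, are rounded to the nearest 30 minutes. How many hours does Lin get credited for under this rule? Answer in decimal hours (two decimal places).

Today: 10:38 AM–9:11 PM = 10 h 33 min − 30 min = 10 h 3 min → rounds to 10 h 0 min

10.00 hours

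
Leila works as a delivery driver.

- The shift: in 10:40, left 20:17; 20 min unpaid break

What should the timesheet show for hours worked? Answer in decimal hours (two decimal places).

The shift: 10:40–20:17 = 9 h 37 min; less 20 min break → 9 h 17 min

9.28 hours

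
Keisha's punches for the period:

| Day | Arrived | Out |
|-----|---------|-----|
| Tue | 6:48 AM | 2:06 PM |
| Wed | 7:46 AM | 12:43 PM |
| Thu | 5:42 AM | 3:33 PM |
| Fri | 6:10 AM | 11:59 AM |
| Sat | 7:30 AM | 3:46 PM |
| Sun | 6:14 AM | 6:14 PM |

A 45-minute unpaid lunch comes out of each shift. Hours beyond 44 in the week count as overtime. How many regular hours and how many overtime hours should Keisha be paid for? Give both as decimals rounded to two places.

Regular 43.68 hours, overtime 0.00 hours

Tue: 6:48 AM–2:06 PM = 7 h 18 min; less 45 min break → 6 h 33 min
Wed: 7:46 AM–12:43 PM = 4 h 57 min; less 45 min break → 4 h 12 min
Thu: 5:42 AM–3:33 PM = 9 h 51 min; less 45 min break → 9 h 6 min
Fri: 6:10 AM–11:59 AM = 5 h 49 min; less 45 min break → 5 h 4 min
Sat: 7:30 AM–3:46 PM = 8 h 16 min; less 45 min break → 7 h 31 min
Sun: 6:14 AM–6:14 PM = 12 h 0 min; less 45 min break → 11 h 15 min
Total worked: 43 h 41 min = 43.68 h.
Threshold 44 h → overtime 0 h 0 min, regular 43 h 41 min.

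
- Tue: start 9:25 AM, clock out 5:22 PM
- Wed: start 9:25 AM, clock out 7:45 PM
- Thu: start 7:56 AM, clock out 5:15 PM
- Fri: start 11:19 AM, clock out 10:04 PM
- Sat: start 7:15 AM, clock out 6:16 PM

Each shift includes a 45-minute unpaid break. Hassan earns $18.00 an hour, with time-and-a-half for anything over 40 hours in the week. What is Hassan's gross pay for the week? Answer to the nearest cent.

Tue: 9:25 AM–5:22 PM = 7 h 57 min; less 45 min break → 7 h 12 min
Wed: 9:25 AM–7:45 PM = 10 h 20 min; less 45 min break → 9 h 35 min
Thu: 7:56 AM–5:15 PM = 9 h 19 min; less 45 min break → 8 h 34 min
Fri: 11:19 AM–10:04 PM = 10 h 45 min; less 45 min break → 10 h 0 min
Sat: 7:15 AM–6:16 PM = 11 h 1 min; less 45 min break → 10 h 16 min
Total worked: 45 h 37 min = 2737 min.
Regular 40 h 0 min = 2400 min at $18.00/h; overtime 5 h 37 min = 337 min at $27.00/h.
Pay = (2400 × $18.00 + 337 × $27.00) ÷ 60 = $871.65.

$871.65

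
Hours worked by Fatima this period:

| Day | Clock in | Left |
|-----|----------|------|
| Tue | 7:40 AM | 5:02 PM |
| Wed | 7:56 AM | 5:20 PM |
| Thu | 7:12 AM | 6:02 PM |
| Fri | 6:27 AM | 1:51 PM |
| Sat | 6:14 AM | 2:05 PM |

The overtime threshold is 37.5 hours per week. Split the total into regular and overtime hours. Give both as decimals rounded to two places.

Tue: 7:40 AM–5:02 PM = 9 h 22 min
Wed: 7:56 AM–5:20 PM = 9 h 24 min
Thu: 7:12 AM–6:02 PM = 10 h 50 min
Fri: 6:27 AM–1:51 PM = 7 h 24 min
Sat: 6:14 AM–2:05 PM = 7 h 51 min
Total worked: 44 h 51 min = 44.85 h.
Threshold 37.5 h → overtime 7 h 21 min, regular 37 h 30 min.

Regular 37.50 hours, overtime 7.35 hours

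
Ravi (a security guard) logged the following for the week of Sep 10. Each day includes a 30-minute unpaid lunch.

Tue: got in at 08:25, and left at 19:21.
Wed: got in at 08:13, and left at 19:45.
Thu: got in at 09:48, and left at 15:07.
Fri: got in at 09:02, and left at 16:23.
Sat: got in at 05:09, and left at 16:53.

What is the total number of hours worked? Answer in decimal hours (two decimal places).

Tue: 08:25–19:21 = 10 h 56 min; less 30 min break → 10 h 26 min
Wed: 08:13–19:45 = 11 h 32 min; less 30 min break → 11 h 2 min
Thu: 09:48–15:07 = 5 h 19 min; less 30 min break → 4 h 49 min
Fri: 09:02–16:23 = 7 h 21 min; less 30 min break → 6 h 51 min
Sat: 05:09–16:53 = 11 h 44 min; less 30 min break → 11 h 14 min
Total: 10 h 26 min + 11 h 2 min + 4 h 49 min + 6 h 51 min + 11 h 14 min = 44 h 22 min.

44.37 hours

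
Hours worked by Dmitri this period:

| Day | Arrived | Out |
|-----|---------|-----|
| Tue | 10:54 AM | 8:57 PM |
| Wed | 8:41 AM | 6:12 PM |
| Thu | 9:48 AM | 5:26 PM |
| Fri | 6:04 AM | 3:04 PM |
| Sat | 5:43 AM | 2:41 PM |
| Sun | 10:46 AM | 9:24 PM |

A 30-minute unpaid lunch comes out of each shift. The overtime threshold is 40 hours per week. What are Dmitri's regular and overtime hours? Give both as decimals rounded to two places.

Tue: 10:54 AM–8:57 PM = 10 h 3 min; less 30 min break → 9 h 33 min
Wed: 8:41 AM–6:12 PM = 9 h 31 min; less 30 min break → 9 h 1 min
Thu: 9:48 AM–5:26 PM = 7 h 38 min; less 30 min break → 7 h 8 min
Fri: 6:04 AM–3:04 PM = 9 h 0 min; less 30 min break → 8 h 30 min
Sat: 5:43 AM–2:41 PM = 8 h 58 min; less 30 min break → 8 h 28 min
Sun: 10:46 AM–9:24 PM = 10 h 38 min; less 30 min break → 10 h 8 min
Total worked: 52 h 48 min = 52.80 h.
Threshold 40 h → overtime 12 h 48 min, regular 40 h 0 min.

Regular 40.00 hours, overtime 12.80 hours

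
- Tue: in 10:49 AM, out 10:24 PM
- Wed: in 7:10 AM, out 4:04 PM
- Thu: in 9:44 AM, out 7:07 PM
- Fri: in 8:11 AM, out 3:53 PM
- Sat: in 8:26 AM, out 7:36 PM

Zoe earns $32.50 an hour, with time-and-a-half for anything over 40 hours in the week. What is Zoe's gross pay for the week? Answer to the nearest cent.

$1725.75

Tue: 10:49 AM–10:24 PM = 11 h 35 min
Wed: 7:10 AM–4:04 PM = 8 h 54 min
Thu: 9:44 AM–7:07 PM = 9 h 23 min
Fri: 8:11 AM–3:53 PM = 7 h 42 min
Sat: 8:26 AM–7:36 PM = 11 h 10 min
Total worked: 48 h 44 min = 2924 min.
Regular 40 h 0 min = 2400 min at $32.50/h; overtime 8 h 44 min = 524 min at $48.75/h.
Pay = (2400 × $32.50 + 524 × $48.75) ÷ 60 = $1725.75.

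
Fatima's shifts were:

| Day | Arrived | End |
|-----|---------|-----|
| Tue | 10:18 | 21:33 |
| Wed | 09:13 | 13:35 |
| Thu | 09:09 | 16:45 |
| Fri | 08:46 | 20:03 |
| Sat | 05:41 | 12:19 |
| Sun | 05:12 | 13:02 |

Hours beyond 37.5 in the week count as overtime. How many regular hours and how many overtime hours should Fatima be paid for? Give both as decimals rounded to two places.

Tue: 10:18–21:33 = 11 h 15 min
Wed: 09:13–13:35 = 4 h 22 min
Thu: 09:09–16:45 = 7 h 36 min
Fri: 08:46–20:03 = 11 h 17 min
Sat: 05:41–12:19 = 6 h 38 min
Sun: 05:12–13:02 = 7 h 50 min
Total worked: 48 h 58 min = 48.97 h.
Threshold 37.5 h → overtime 11 h 28 min, regular 37 h 30 min.

Regular 37.50 hours, overtime 11.47 hours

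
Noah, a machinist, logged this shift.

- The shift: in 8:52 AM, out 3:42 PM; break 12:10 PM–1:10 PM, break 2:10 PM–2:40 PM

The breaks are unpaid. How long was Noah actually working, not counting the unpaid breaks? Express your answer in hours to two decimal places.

5.33 hours

The shift: 8:52 AM–3:42 PM = 6 h 50 min; less 90 min break → 5 h 20 min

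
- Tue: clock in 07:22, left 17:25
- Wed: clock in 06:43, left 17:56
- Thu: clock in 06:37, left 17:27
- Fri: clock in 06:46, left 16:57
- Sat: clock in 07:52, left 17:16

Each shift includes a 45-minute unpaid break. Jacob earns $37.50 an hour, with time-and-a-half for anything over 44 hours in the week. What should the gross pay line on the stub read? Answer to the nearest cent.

Tue: 07:22–17:25 = 10 h 3 min; less 45 min break → 9 h 18 min
Wed: 06:43–17:56 = 11 h 13 min; less 45 min break → 10 h 28 min
Thu: 06:37–17:27 = 10 h 50 min; less 45 min break → 10 h 5 min
Fri: 06:46–16:57 = 10 h 11 min; less 45 min break → 9 h 26 min
Sat: 07:52–17:16 = 9 h 24 min; less 45 min break → 8 h 39 min
Total worked: 47 h 56 min = 2876 min.
Regular 44 h 0 min = 2640 min at $37.50/h; overtime 3 h 56 min = 236 min at $56.25/h.
Pay = (2640 × $37.50 + 236 × $56.25) ÷ 60 = $1871.25.

$1871.25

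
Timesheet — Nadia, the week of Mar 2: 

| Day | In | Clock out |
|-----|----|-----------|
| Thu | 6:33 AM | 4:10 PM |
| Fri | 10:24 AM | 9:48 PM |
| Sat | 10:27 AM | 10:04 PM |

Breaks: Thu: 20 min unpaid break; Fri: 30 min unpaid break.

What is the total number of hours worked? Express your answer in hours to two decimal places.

Thu: 6:33 AM–4:10 PM = 9 h 37 min; less 20 min break → 9 h 17 min
Fri: 10:24 AM–9:48 PM = 11 h 24 min; less 30 min break → 10 h 54 min
Sat: 10:27 AM–10:04 PM = 11 h 37 min
Total: 9 h 17 min + 10 h 54 min + 11 h 37 min = 31 h 48 min.

31.80 hours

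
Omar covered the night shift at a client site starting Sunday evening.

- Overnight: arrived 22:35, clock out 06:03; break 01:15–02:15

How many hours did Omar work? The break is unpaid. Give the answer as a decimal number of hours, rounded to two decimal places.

Overnight: 22:35 → midnight = 1 h 25 min; midnight → 06:03 = 6 h 3 min; span 7 h 28 min; less 60 min break → 6 h 28 min

6.47 hours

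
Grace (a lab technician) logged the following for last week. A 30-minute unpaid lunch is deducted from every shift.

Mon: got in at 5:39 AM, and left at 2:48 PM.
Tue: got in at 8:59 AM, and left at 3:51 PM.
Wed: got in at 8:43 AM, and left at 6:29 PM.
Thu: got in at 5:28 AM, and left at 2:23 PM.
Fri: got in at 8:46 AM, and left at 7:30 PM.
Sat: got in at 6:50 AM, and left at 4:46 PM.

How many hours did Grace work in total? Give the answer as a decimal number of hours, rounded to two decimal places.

52.37 hours

Mon: 5:39 AM–2:48 PM = 9 h 9 min; less 30 min break → 8 h 39 min
Tue: 8:59 AM–3:51 PM = 6 h 52 min; less 30 min break → 6 h 22 min
Wed: 8:43 AM–6:29 PM = 9 h 46 min; less 30 min break → 9 h 16 min
Thu: 5:28 AM–2:23 PM = 8 h 55 min; less 30 min break → 8 h 25 min
Fri: 8:46 AM–7:30 PM = 10 h 44 min; less 30 min break → 10 h 14 min
Sat: 6:50 AM–4:46 PM = 9 h 56 min; less 30 min break → 9 h 26 min
Total: 8 h 39 min + 6 h 22 min + 9 h 16 min + 8 h 25 min + 10 h 14 min + 9 h 26 min = 52 h 22 min.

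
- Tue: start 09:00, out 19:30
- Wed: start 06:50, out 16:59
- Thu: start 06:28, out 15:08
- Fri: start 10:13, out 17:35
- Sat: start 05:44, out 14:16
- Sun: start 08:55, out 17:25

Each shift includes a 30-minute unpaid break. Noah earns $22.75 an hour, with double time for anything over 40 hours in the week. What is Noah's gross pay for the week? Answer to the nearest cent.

Tue: 09:00–19:30 = 10 h 30 min; less 30 min break → 10 h 0 min
Wed: 06:50–16:59 = 10 h 9 min; less 30 min break → 9 h 39 min
Thu: 06:28–15:08 = 8 h 40 min; less 30 min break → 8 h 10 min
Fri: 10:13–17:35 = 7 h 22 min; less 30 min break → 6 h 52 min
Sat: 05:44–14:16 = 8 h 32 min; less 30 min break → 8 h 2 min
Sun: 08:55–17:25 = 8 h 30 min; less 30 min break → 8 h 0 min
Total worked: 50 h 43 min = 3043 min.
Regular 40 h 0 min = 2400 min at $22.75/h; overtime 10 h 43 min = 643 min at $45.50/h.
Pay = (2400 × $22.75 + 643 × $45.50) ÷ 60 = $1397.61.

$1397.61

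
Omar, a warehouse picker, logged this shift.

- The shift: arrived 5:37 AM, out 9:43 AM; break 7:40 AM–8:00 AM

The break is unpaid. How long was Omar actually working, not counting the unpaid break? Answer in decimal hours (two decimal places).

3.77 hours

The shift: 5:37 AM–9:43 AM = 4 h 6 min; less 20 min break → 3 h 46 min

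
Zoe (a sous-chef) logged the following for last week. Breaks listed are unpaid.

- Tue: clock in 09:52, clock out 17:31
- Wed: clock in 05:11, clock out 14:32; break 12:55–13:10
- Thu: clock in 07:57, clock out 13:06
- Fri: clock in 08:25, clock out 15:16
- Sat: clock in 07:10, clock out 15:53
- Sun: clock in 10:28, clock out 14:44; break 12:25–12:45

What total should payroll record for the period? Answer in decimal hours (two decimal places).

41.40 hours

Tue: 09:52–17:31 = 7 h 39 min
Wed: 05:11–14:32 = 9 h 21 min; less 15 min break → 9 h 6 min
Thu: 07:57–13:06 = 5 h 9 min
Fri: 08:25–15:16 = 6 h 51 min
Sat: 07:10–15:53 = 8 h 43 min
Sun: 10:28–14:44 = 4 h 16 min; less 20 min break → 3 h 56 min
Total: 7 h 39 min + 9 h 6 min + 5 h 9 min + 6 h 51 min + 8 h 43 min + 3 h 56 min = 41 h 24 min.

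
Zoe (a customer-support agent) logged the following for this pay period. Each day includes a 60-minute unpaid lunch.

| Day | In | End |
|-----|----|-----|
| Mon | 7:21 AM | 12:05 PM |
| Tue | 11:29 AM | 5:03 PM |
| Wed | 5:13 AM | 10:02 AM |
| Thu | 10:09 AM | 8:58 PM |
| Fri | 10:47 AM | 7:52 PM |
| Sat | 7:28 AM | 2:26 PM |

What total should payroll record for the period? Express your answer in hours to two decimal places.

Mon: 7:21 AM–12:05 PM = 4 h 44 min; less 60 min break → 3 h 44 min
Tue: 11:29 AM–5:03 PM = 5 h 34 min; less 60 min break → 4 h 34 min
Wed: 5:13 AM–10:02 AM = 4 h 49 min; less 60 min break → 3 h 49 min
Thu: 10:09 AM–8:58 PM = 10 h 49 min; less 60 min break → 9 h 49 min
Fri: 10:47 AM–7:52 PM = 9 h 5 min; less 60 min break → 8 h 5 min
Sat: 7:28 AM–2:26 PM = 6 h 58 min; less 60 min break → 5 h 58 min
Total: 3 h 44 min + 4 h 34 min + 3 h 49 min + 9 h 49 min + 8 h 5 min + 5 h 58 min = 35 h 59 min.

35.98 hours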